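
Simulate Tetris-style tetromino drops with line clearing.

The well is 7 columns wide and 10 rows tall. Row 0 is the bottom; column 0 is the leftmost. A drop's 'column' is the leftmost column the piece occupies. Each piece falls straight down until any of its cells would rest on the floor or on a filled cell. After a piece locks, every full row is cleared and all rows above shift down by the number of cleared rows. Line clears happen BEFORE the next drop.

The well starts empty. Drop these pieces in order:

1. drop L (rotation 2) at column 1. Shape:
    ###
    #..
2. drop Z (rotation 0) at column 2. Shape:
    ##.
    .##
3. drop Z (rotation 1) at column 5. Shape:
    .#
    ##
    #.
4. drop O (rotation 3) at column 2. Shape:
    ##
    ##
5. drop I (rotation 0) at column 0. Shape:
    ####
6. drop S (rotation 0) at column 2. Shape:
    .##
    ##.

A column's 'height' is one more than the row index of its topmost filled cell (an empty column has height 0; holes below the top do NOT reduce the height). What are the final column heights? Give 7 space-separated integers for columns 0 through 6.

Drop 1: L rot2 at col 1 lands with bottom-row=0; cleared 0 line(s) (total 0); column heights now [0 2 2 2 0 0 0], max=2
Drop 2: Z rot0 at col 2 lands with bottom-row=2; cleared 0 line(s) (total 0); column heights now [0 2 4 4 3 0 0], max=4
Drop 3: Z rot1 at col 5 lands with bottom-row=0; cleared 0 line(s) (total 0); column heights now [0 2 4 4 3 2 3], max=4
Drop 4: O rot3 at col 2 lands with bottom-row=4; cleared 0 line(s) (total 0); column heights now [0 2 6 6 3 2 3], max=6
Drop 5: I rot0 at col 0 lands with bottom-row=6; cleared 0 line(s) (total 0); column heights now [7 7 7 7 3 2 3], max=7
Drop 6: S rot0 at col 2 lands with bottom-row=7; cleared 0 line(s) (total 0); column heights now [7 7 8 9 9 2 3], max=9

Answer: 7 7 8 9 9 2 3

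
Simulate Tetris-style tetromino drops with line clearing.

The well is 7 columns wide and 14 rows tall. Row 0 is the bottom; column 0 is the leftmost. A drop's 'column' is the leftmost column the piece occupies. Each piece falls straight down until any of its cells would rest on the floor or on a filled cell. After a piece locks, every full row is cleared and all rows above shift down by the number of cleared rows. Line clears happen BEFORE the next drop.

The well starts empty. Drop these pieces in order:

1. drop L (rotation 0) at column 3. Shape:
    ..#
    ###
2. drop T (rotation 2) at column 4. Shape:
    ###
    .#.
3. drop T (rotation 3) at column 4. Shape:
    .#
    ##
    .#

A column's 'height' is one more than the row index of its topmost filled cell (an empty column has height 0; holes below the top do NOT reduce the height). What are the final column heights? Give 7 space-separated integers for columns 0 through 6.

Drop 1: L rot0 at col 3 lands with bottom-row=0; cleared 0 line(s) (total 0); column heights now [0 0 0 1 1 2 0], max=2
Drop 2: T rot2 at col 4 lands with bottom-row=2; cleared 0 line(s) (total 0); column heights now [0 0 0 1 4 4 4], max=4
Drop 3: T rot3 at col 4 lands with bottom-row=4; cleared 0 line(s) (total 0); column heights now [0 0 0 1 6 7 4], max=7

Answer: 0 0 0 1 6 7 4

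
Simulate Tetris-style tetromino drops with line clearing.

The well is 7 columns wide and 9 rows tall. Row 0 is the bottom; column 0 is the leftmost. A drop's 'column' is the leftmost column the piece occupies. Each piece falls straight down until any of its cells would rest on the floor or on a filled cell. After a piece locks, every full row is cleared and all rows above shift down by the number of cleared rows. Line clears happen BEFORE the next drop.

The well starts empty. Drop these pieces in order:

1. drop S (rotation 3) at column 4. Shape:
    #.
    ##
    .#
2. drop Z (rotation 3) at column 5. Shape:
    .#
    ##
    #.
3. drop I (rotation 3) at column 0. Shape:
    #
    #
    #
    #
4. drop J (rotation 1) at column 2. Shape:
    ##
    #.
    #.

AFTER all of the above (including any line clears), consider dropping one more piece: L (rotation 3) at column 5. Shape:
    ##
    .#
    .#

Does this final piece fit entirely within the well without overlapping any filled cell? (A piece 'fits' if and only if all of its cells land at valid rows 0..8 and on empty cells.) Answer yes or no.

Drop 1: S rot3 at col 4 lands with bottom-row=0; cleared 0 line(s) (total 0); column heights now [0 0 0 0 3 2 0], max=3
Drop 2: Z rot3 at col 5 lands with bottom-row=2; cleared 0 line(s) (total 0); column heights now [0 0 0 0 3 4 5], max=5
Drop 3: I rot3 at col 0 lands with bottom-row=0; cleared 0 line(s) (total 0); column heights now [4 0 0 0 3 4 5], max=5
Drop 4: J rot1 at col 2 lands with bottom-row=0; cleared 0 line(s) (total 0); column heights now [4 0 3 3 3 4 5], max=5
Test piece L rot3 at col 5 (width 2): heights before test = [4 0 3 3 3 4 5]; fits = True

Answer: yes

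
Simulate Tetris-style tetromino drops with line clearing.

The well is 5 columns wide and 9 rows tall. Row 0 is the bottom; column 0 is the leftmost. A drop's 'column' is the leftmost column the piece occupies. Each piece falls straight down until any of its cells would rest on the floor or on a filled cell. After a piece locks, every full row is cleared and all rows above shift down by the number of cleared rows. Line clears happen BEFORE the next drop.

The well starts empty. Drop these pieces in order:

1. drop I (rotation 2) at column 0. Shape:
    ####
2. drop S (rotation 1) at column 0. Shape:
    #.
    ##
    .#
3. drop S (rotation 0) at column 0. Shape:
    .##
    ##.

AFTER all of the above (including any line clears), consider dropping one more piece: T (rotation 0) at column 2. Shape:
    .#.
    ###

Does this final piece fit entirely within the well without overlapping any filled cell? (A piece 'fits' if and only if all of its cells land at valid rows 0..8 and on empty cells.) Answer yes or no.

Answer: yes

Derivation:
Drop 1: I rot2 at col 0 lands with bottom-row=0; cleared 0 line(s) (total 0); column heights now [1 1 1 1 0], max=1
Drop 2: S rot1 at col 0 lands with bottom-row=1; cleared 0 line(s) (total 0); column heights now [4 3 1 1 0], max=4
Drop 3: S rot0 at col 0 lands with bottom-row=4; cleared 0 line(s) (total 0); column heights now [5 6 6 1 0], max=6
Test piece T rot0 at col 2 (width 3): heights before test = [5 6 6 1 0]; fits = True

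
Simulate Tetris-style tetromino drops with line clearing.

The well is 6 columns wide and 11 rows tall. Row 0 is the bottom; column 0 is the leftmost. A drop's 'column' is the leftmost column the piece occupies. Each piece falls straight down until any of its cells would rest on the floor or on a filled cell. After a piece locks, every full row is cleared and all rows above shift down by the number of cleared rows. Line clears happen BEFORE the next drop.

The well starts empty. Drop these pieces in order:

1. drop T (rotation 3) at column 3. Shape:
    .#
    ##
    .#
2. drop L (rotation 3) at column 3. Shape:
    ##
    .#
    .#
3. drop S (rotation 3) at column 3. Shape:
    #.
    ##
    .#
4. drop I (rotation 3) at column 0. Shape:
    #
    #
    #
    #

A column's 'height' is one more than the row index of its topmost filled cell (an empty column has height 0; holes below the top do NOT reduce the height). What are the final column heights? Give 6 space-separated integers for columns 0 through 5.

Drop 1: T rot3 at col 3 lands with bottom-row=0; cleared 0 line(s) (total 0); column heights now [0 0 0 2 3 0], max=3
Drop 2: L rot3 at col 3 lands with bottom-row=3; cleared 0 line(s) (total 0); column heights now [0 0 0 6 6 0], max=6
Drop 3: S rot3 at col 3 lands with bottom-row=6; cleared 0 line(s) (total 0); column heights now [0 0 0 9 8 0], max=9
Drop 4: I rot3 at col 0 lands with bottom-row=0; cleared 0 line(s) (total 0); column heights now [4 0 0 9 8 0], max=9

Answer: 4 0 0 9 8 0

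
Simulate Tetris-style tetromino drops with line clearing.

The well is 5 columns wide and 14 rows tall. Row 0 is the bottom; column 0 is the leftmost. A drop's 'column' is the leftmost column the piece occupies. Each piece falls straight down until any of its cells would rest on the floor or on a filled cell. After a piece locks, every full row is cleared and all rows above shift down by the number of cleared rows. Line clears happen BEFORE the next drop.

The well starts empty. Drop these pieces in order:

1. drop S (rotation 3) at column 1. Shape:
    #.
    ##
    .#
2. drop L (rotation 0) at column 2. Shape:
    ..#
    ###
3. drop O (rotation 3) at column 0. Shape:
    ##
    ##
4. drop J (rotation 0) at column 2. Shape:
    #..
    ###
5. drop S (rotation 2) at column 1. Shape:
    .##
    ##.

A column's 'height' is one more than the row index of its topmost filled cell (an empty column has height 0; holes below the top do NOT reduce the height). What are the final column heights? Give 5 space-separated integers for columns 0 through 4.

Drop 1: S rot3 at col 1 lands with bottom-row=0; cleared 0 line(s) (total 0); column heights now [0 3 2 0 0], max=3
Drop 2: L rot0 at col 2 lands with bottom-row=2; cleared 0 line(s) (total 0); column heights now [0 3 3 3 4], max=4
Drop 3: O rot3 at col 0 lands with bottom-row=3; cleared 0 line(s) (total 0); column heights now [5 5 3 3 4], max=5
Drop 4: J rot0 at col 2 lands with bottom-row=4; cleared 1 line(s) (total 1); column heights now [4 4 5 3 4], max=5
Drop 5: S rot2 at col 1 lands with bottom-row=5; cleared 0 line(s) (total 1); column heights now [4 6 7 7 4], max=7

Answer: 4 6 7 7 4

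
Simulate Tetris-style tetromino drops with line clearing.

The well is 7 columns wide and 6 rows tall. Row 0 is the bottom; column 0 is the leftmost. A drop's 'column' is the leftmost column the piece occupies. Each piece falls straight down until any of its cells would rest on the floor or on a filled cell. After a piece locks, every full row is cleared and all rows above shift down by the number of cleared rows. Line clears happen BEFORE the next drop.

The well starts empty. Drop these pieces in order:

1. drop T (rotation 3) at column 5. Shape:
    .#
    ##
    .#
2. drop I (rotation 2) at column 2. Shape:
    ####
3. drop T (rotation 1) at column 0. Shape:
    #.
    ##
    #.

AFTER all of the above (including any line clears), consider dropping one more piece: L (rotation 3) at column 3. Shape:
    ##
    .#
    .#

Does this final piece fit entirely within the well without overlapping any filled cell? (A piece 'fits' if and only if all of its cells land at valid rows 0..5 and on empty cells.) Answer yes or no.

Answer: yes

Derivation:
Drop 1: T rot3 at col 5 lands with bottom-row=0; cleared 0 line(s) (total 0); column heights now [0 0 0 0 0 2 3], max=3
Drop 2: I rot2 at col 2 lands with bottom-row=2; cleared 0 line(s) (total 0); column heights now [0 0 3 3 3 3 3], max=3
Drop 3: T rot1 at col 0 lands with bottom-row=0; cleared 0 line(s) (total 0); column heights now [3 2 3 3 3 3 3], max=3
Test piece L rot3 at col 3 (width 2): heights before test = [3 2 3 3 3 3 3]; fits = True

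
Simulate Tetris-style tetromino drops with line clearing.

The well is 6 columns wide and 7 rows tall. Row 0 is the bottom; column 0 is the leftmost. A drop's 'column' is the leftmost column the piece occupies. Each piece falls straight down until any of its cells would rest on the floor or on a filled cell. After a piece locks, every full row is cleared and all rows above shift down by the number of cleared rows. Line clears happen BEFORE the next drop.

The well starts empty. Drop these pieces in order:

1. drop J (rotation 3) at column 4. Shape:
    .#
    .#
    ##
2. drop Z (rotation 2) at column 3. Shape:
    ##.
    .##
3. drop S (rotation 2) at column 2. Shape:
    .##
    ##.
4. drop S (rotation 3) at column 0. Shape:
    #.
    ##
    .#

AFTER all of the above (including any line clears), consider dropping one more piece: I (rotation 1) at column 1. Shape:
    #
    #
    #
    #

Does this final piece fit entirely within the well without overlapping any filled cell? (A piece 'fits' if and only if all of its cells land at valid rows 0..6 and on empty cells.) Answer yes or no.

Drop 1: J rot3 at col 4 lands with bottom-row=0; cleared 0 line(s) (total 0); column heights now [0 0 0 0 1 3], max=3
Drop 2: Z rot2 at col 3 lands with bottom-row=3; cleared 0 line(s) (total 0); column heights now [0 0 0 5 5 4], max=5
Drop 3: S rot2 at col 2 lands with bottom-row=5; cleared 0 line(s) (total 0); column heights now [0 0 6 7 7 4], max=7
Drop 4: S rot3 at col 0 lands with bottom-row=0; cleared 0 line(s) (total 0); column heights now [3 2 6 7 7 4], max=7
Test piece I rot1 at col 1 (width 1): heights before test = [3 2 6 7 7 4]; fits = True

Answer: yes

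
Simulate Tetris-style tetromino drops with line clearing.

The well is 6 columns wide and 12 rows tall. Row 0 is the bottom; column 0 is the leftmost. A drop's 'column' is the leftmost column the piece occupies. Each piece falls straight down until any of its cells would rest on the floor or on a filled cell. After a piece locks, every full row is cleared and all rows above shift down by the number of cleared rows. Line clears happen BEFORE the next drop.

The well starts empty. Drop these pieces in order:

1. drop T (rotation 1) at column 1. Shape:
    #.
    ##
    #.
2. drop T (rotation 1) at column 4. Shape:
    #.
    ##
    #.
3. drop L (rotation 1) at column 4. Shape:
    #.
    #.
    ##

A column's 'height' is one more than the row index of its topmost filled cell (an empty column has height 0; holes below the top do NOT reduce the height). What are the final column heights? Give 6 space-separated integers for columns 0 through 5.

Answer: 0 3 2 0 6 4

Derivation:
Drop 1: T rot1 at col 1 lands with bottom-row=0; cleared 0 line(s) (total 0); column heights now [0 3 2 0 0 0], max=3
Drop 2: T rot1 at col 4 lands with bottom-row=0; cleared 0 line(s) (total 0); column heights now [0 3 2 0 3 2], max=3
Drop 3: L rot1 at col 4 lands with bottom-row=3; cleared 0 line(s) (total 0); column heights now [0 3 2 0 6 4], max=6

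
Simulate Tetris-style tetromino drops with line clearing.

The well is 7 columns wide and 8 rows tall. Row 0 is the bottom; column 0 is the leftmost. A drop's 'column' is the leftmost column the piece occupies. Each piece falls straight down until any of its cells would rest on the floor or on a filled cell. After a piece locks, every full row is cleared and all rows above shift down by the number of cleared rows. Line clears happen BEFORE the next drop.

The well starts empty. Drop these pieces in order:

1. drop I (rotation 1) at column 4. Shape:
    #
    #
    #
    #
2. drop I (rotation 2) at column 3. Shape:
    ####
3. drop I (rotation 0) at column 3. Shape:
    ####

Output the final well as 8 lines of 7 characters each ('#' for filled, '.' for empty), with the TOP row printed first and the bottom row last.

Answer: .......
.......
...####
...####
....#..
....#..
....#..
....#..

Derivation:
Drop 1: I rot1 at col 4 lands with bottom-row=0; cleared 0 line(s) (total 0); column heights now [0 0 0 0 4 0 0], max=4
Drop 2: I rot2 at col 3 lands with bottom-row=4; cleared 0 line(s) (total 0); column heights now [0 0 0 5 5 5 5], max=5
Drop 3: I rot0 at col 3 lands with bottom-row=5; cleared 0 line(s) (total 0); column heights now [0 0 0 6 6 6 6], max=6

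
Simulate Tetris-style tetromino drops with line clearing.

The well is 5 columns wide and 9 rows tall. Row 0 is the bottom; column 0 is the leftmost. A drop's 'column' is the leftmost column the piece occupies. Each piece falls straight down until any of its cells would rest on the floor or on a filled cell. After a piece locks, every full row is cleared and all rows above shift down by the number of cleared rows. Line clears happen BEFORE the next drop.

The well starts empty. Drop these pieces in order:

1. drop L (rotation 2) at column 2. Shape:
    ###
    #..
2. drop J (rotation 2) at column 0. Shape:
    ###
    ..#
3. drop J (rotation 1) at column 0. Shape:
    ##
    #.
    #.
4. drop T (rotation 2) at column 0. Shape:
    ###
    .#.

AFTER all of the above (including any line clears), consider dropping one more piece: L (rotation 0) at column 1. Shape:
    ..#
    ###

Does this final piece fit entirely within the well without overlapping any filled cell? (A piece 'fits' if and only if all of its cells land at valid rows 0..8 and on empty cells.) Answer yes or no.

Drop 1: L rot2 at col 2 lands with bottom-row=0; cleared 0 line(s) (total 0); column heights now [0 0 2 2 2], max=2
Drop 2: J rot2 at col 0 lands with bottom-row=2; cleared 0 line(s) (total 0); column heights now [4 4 4 2 2], max=4
Drop 3: J rot1 at col 0 lands with bottom-row=4; cleared 0 line(s) (total 0); column heights now [7 7 4 2 2], max=7
Drop 4: T rot2 at col 0 lands with bottom-row=7; cleared 0 line(s) (total 0); column heights now [9 9 9 2 2], max=9
Test piece L rot0 at col 1 (width 3): heights before test = [9 9 9 2 2]; fits = False

Answer: no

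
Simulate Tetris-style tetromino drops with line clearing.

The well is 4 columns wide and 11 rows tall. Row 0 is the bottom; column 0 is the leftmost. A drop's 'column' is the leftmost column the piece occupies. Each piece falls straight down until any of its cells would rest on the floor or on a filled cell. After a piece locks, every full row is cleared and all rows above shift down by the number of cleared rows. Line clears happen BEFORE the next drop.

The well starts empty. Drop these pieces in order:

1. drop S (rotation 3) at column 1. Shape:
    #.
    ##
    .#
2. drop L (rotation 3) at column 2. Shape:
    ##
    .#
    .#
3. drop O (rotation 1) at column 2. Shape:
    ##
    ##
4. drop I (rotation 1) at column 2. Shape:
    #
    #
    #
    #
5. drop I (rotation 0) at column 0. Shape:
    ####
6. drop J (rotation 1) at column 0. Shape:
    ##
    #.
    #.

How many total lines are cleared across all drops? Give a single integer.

Drop 1: S rot3 at col 1 lands with bottom-row=0; cleared 0 line(s) (total 0); column heights now [0 3 2 0], max=3
Drop 2: L rot3 at col 2 lands with bottom-row=0; cleared 0 line(s) (total 0); column heights now [0 3 3 3], max=3
Drop 3: O rot1 at col 2 lands with bottom-row=3; cleared 0 line(s) (total 0); column heights now [0 3 5 5], max=5
Drop 4: I rot1 at col 2 lands with bottom-row=5; cleared 0 line(s) (total 0); column heights now [0 3 9 5], max=9
Drop 5: I rot0 at col 0 lands with bottom-row=9; cleared 1 line(s) (total 1); column heights now [0 3 9 5], max=9
Drop 6: J rot1 at col 0 lands with bottom-row=1; cleared 3 line(s) (total 4); column heights now [0 0 6 2], max=6

Answer: 4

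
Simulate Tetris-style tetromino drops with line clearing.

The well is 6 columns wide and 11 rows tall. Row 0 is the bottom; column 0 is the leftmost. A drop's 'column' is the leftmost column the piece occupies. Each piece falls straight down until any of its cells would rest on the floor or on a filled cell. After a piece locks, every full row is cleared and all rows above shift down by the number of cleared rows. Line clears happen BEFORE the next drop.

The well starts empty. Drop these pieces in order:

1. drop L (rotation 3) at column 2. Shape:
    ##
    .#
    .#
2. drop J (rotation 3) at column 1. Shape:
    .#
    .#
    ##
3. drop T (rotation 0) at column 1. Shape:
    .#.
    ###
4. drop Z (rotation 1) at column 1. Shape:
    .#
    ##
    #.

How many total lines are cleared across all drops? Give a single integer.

Answer: 0

Derivation:
Drop 1: L rot3 at col 2 lands with bottom-row=0; cleared 0 line(s) (total 0); column heights now [0 0 3 3 0 0], max=3
Drop 2: J rot3 at col 1 lands with bottom-row=3; cleared 0 line(s) (total 0); column heights now [0 4 6 3 0 0], max=6
Drop 3: T rot0 at col 1 lands with bottom-row=6; cleared 0 line(s) (total 0); column heights now [0 7 8 7 0 0], max=8
Drop 4: Z rot1 at col 1 lands with bottom-row=7; cleared 0 line(s) (total 0); column heights now [0 9 10 7 0 0], max=10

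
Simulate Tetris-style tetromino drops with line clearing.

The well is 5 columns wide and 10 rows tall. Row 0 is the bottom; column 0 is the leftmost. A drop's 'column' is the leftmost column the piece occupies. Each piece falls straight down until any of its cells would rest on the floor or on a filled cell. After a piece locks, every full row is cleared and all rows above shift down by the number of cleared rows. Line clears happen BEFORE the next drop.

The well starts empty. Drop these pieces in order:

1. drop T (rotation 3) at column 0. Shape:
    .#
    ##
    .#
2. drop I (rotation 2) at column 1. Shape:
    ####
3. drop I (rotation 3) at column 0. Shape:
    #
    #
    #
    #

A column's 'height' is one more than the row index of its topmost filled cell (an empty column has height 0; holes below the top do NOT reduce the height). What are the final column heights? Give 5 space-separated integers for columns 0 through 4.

Drop 1: T rot3 at col 0 lands with bottom-row=0; cleared 0 line(s) (total 0); column heights now [2 3 0 0 0], max=3
Drop 2: I rot2 at col 1 lands with bottom-row=3; cleared 0 line(s) (total 0); column heights now [2 4 4 4 4], max=4
Drop 3: I rot3 at col 0 lands with bottom-row=2; cleared 1 line(s) (total 1); column heights now [5 3 0 0 0], max=5

Answer: 5 3 0 0 0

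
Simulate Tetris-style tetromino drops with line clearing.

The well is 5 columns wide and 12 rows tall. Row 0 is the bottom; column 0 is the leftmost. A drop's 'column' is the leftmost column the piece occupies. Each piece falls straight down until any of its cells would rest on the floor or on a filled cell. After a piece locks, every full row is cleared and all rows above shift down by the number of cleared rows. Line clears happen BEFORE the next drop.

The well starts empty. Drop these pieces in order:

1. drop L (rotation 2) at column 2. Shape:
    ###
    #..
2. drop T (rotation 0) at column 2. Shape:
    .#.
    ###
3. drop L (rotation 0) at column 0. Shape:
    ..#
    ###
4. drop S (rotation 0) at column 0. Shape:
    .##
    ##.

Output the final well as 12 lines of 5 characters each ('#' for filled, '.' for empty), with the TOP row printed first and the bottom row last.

Answer: .....
.....
.....
.....
.....
.....
.##..
###..
####.
..###
..###
..#..

Derivation:
Drop 1: L rot2 at col 2 lands with bottom-row=0; cleared 0 line(s) (total 0); column heights now [0 0 2 2 2], max=2
Drop 2: T rot0 at col 2 lands with bottom-row=2; cleared 0 line(s) (total 0); column heights now [0 0 3 4 3], max=4
Drop 3: L rot0 at col 0 lands with bottom-row=3; cleared 0 line(s) (total 0); column heights now [4 4 5 4 3], max=5
Drop 4: S rot0 at col 0 lands with bottom-row=4; cleared 0 line(s) (total 0); column heights now [5 6 6 4 3], max=6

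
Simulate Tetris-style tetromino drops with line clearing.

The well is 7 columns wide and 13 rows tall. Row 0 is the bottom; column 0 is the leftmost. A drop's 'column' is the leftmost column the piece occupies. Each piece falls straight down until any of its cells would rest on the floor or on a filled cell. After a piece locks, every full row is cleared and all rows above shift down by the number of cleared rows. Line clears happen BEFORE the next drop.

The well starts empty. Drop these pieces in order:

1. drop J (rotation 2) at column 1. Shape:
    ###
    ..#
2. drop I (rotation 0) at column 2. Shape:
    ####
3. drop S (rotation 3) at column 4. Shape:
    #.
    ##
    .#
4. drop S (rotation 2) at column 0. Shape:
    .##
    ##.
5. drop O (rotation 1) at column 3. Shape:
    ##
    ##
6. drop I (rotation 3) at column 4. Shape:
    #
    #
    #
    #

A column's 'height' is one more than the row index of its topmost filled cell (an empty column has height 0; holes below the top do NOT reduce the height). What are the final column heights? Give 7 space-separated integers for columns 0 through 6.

Drop 1: J rot2 at col 1 lands with bottom-row=0; cleared 0 line(s) (total 0); column heights now [0 2 2 2 0 0 0], max=2
Drop 2: I rot0 at col 2 lands with bottom-row=2; cleared 0 line(s) (total 0); column heights now [0 2 3 3 3 3 0], max=3
Drop 3: S rot3 at col 4 lands with bottom-row=3; cleared 0 line(s) (total 0); column heights now [0 2 3 3 6 5 0], max=6
Drop 4: S rot2 at col 0 lands with bottom-row=2; cleared 0 line(s) (total 0); column heights now [3 4 4 3 6 5 0], max=6
Drop 5: O rot1 at col 3 lands with bottom-row=6; cleared 0 line(s) (total 0); column heights now [3 4 4 8 8 5 0], max=8
Drop 6: I rot3 at col 4 lands with bottom-row=8; cleared 0 line(s) (total 0); column heights now [3 4 4 8 12 5 0], max=12

Answer: 3 4 4 8 12 5 0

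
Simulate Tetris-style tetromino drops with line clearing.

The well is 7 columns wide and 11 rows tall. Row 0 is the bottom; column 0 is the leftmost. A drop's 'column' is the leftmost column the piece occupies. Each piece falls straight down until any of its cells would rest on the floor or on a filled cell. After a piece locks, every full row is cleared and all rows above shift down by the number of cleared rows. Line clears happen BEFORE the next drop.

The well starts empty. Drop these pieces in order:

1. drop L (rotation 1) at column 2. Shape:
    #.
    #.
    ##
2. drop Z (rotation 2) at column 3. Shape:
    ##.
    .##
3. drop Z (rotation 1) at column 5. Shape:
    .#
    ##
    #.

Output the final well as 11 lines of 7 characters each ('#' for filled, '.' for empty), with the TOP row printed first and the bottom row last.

Answer: .......
.......
.......
.......
.......
.......
.......
......#
..#..##
..####.
..####.

Derivation:
Drop 1: L rot1 at col 2 lands with bottom-row=0; cleared 0 line(s) (total 0); column heights now [0 0 3 1 0 0 0], max=3
Drop 2: Z rot2 at col 3 lands with bottom-row=0; cleared 0 line(s) (total 0); column heights now [0 0 3 2 2 1 0], max=3
Drop 3: Z rot1 at col 5 lands with bottom-row=1; cleared 0 line(s) (total 0); column heights now [0 0 3 2 2 3 4], max=4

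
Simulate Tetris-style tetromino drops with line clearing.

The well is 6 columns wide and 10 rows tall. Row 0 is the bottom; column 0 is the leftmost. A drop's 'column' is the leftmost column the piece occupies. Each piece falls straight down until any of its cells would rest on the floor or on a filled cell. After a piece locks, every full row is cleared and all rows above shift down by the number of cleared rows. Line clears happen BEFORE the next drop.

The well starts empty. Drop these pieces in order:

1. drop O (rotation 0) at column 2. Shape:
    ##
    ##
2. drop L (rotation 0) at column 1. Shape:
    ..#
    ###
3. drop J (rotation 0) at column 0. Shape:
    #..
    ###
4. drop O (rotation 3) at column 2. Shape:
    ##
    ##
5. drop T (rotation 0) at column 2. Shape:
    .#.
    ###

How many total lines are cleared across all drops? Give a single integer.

Drop 1: O rot0 at col 2 lands with bottom-row=0; cleared 0 line(s) (total 0); column heights now [0 0 2 2 0 0], max=2
Drop 2: L rot0 at col 1 lands with bottom-row=2; cleared 0 line(s) (total 0); column heights now [0 3 3 4 0 0], max=4
Drop 3: J rot0 at col 0 lands with bottom-row=3; cleared 0 line(s) (total 0); column heights now [5 4 4 4 0 0], max=5
Drop 4: O rot3 at col 2 lands with bottom-row=4; cleared 0 line(s) (total 0); column heights now [5 4 6 6 0 0], max=6
Drop 5: T rot0 at col 2 lands with bottom-row=6; cleared 0 line(s) (total 0); column heights now [5 4 7 8 7 0], max=8

Answer: 0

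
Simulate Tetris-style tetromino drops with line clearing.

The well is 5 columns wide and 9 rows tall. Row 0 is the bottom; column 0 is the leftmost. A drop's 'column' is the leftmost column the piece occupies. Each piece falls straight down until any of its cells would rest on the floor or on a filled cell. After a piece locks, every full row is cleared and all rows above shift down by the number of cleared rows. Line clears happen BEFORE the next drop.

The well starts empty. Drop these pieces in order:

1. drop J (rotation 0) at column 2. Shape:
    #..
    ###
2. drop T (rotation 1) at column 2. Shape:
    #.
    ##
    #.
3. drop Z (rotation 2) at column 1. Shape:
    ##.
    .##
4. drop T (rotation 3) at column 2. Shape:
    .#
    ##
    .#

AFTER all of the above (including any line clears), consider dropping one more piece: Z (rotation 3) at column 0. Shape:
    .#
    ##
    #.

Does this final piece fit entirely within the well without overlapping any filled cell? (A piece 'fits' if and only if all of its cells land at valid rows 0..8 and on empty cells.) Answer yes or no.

Answer: yes

Derivation:
Drop 1: J rot0 at col 2 lands with bottom-row=0; cleared 0 line(s) (total 0); column heights now [0 0 2 1 1], max=2
Drop 2: T rot1 at col 2 lands with bottom-row=2; cleared 0 line(s) (total 0); column heights now [0 0 5 4 1], max=5
Drop 3: Z rot2 at col 1 lands with bottom-row=5; cleared 0 line(s) (total 0); column heights now [0 7 7 6 1], max=7
Drop 4: T rot3 at col 2 lands with bottom-row=6; cleared 0 line(s) (total 0); column heights now [0 7 8 9 1], max=9
Test piece Z rot3 at col 0 (width 2): heights before test = [0 7 8 9 1]; fits = True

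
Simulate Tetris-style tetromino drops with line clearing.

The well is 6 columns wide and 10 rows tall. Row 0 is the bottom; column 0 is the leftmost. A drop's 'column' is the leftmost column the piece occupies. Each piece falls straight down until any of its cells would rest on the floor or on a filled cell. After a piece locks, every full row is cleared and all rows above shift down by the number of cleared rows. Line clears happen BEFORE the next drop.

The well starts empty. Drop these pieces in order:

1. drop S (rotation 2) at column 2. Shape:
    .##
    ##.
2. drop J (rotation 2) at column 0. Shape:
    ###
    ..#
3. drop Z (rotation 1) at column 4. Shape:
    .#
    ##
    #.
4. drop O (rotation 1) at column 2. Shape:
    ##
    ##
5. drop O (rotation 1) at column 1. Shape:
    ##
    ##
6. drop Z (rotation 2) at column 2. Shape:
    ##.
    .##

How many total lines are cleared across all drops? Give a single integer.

Answer: 0

Derivation:
Drop 1: S rot2 at col 2 lands with bottom-row=0; cleared 0 line(s) (total 0); column heights now [0 0 1 2 2 0], max=2
Drop 2: J rot2 at col 0 lands with bottom-row=1; cleared 0 line(s) (total 0); column heights now [3 3 3 2 2 0], max=3
Drop 3: Z rot1 at col 4 lands with bottom-row=2; cleared 0 line(s) (total 0); column heights now [3 3 3 2 4 5], max=5
Drop 4: O rot1 at col 2 lands with bottom-row=3; cleared 0 line(s) (total 0); column heights now [3 3 5 5 4 5], max=5
Drop 5: O rot1 at col 1 lands with bottom-row=5; cleared 0 line(s) (total 0); column heights now [3 7 7 5 4 5], max=7
Drop 6: Z rot2 at col 2 lands with bottom-row=6; cleared 0 line(s) (total 0); column heights now [3 7 8 8 7 5], max=8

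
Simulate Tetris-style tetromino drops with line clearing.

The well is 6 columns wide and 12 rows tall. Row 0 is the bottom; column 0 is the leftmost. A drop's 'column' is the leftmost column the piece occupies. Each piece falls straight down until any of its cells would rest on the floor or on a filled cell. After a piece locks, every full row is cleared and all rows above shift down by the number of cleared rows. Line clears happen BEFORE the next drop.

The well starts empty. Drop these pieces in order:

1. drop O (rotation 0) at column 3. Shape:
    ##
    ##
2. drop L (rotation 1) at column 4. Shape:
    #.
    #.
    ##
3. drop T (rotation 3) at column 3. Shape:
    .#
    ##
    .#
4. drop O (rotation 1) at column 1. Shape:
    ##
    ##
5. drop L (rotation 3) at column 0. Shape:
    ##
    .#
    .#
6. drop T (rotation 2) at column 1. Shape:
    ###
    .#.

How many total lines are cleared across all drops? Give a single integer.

Answer: 0

Derivation:
Drop 1: O rot0 at col 3 lands with bottom-row=0; cleared 0 line(s) (total 0); column heights now [0 0 0 2 2 0], max=2
Drop 2: L rot1 at col 4 lands with bottom-row=2; cleared 0 line(s) (total 0); column heights now [0 0 0 2 5 3], max=5
Drop 3: T rot3 at col 3 lands with bottom-row=5; cleared 0 line(s) (total 0); column heights now [0 0 0 7 8 3], max=8
Drop 4: O rot1 at col 1 lands with bottom-row=0; cleared 0 line(s) (total 0); column heights now [0 2 2 7 8 3], max=8
Drop 5: L rot3 at col 0 lands with bottom-row=2; cleared 0 line(s) (total 0); column heights now [5 5 2 7 8 3], max=8
Drop 6: T rot2 at col 1 lands with bottom-row=6; cleared 0 line(s) (total 0); column heights now [5 8 8 8 8 3], max=8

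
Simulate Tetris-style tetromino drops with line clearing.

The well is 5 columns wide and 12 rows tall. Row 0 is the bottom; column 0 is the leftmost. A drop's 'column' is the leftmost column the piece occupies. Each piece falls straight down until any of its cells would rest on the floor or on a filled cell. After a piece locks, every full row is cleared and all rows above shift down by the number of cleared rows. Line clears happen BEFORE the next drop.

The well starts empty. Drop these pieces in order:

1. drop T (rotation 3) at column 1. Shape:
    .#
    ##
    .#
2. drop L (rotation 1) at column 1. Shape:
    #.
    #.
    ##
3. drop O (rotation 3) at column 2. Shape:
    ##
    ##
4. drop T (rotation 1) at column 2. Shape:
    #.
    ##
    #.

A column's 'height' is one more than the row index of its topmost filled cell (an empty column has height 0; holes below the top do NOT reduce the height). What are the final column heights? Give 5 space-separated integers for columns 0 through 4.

Drop 1: T rot3 at col 1 lands with bottom-row=0; cleared 0 line(s) (total 0); column heights now [0 2 3 0 0], max=3
Drop 2: L rot1 at col 1 lands with bottom-row=3; cleared 0 line(s) (total 0); column heights now [0 6 4 0 0], max=6
Drop 3: O rot3 at col 2 lands with bottom-row=4; cleared 0 line(s) (total 0); column heights now [0 6 6 6 0], max=6
Drop 4: T rot1 at col 2 lands with bottom-row=6; cleared 0 line(s) (total 0); column heights now [0 6 9 8 0], max=9

Answer: 0 6 9 8 0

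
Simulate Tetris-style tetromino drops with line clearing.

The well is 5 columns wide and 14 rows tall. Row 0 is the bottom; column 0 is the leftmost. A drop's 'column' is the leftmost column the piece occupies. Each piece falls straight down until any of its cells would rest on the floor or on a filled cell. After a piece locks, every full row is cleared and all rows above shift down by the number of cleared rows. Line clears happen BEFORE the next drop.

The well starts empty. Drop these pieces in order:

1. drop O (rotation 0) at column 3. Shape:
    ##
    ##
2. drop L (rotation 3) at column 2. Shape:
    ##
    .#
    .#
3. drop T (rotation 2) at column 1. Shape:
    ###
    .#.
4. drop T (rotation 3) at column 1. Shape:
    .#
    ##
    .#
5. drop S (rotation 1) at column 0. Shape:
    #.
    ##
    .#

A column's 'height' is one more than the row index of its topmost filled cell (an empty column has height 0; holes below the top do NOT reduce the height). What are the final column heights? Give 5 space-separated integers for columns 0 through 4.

Answer: 12 11 10 7 2

Derivation:
Drop 1: O rot0 at col 3 lands with bottom-row=0; cleared 0 line(s) (total 0); column heights now [0 0 0 2 2], max=2
Drop 2: L rot3 at col 2 lands with bottom-row=2; cleared 0 line(s) (total 0); column heights now [0 0 5 5 2], max=5
Drop 3: T rot2 at col 1 lands with bottom-row=5; cleared 0 line(s) (total 0); column heights now [0 7 7 7 2], max=7
Drop 4: T rot3 at col 1 lands with bottom-row=7; cleared 0 line(s) (total 0); column heights now [0 9 10 7 2], max=10
Drop 5: S rot1 at col 0 lands with bottom-row=9; cleared 0 line(s) (total 0); column heights now [12 11 10 7 2], max=12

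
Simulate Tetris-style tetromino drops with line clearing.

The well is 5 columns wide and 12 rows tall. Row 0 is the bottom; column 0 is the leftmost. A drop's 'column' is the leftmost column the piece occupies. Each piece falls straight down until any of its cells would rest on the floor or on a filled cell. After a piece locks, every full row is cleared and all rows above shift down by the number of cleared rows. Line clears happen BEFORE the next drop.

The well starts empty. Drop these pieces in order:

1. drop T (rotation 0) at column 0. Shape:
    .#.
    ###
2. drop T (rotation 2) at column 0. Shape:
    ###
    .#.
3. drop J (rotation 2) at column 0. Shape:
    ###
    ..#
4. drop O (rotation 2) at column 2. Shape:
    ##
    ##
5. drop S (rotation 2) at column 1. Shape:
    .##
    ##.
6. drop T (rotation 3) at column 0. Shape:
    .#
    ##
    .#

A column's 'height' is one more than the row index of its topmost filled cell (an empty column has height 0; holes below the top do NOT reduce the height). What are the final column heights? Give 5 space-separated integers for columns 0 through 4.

Drop 1: T rot0 at col 0 lands with bottom-row=0; cleared 0 line(s) (total 0); column heights now [1 2 1 0 0], max=2
Drop 2: T rot2 at col 0 lands with bottom-row=2; cleared 0 line(s) (total 0); column heights now [4 4 4 0 0], max=4
Drop 3: J rot2 at col 0 lands with bottom-row=4; cleared 0 line(s) (total 0); column heights now [6 6 6 0 0], max=6
Drop 4: O rot2 at col 2 lands with bottom-row=6; cleared 0 line(s) (total 0); column heights now [6 6 8 8 0], max=8
Drop 5: S rot2 at col 1 lands with bottom-row=8; cleared 0 line(s) (total 0); column heights now [6 9 10 10 0], max=10
Drop 6: T rot3 at col 0 lands with bottom-row=9; cleared 0 line(s) (total 0); column heights now [11 12 10 10 0], max=12

Answer: 11 12 10 10 0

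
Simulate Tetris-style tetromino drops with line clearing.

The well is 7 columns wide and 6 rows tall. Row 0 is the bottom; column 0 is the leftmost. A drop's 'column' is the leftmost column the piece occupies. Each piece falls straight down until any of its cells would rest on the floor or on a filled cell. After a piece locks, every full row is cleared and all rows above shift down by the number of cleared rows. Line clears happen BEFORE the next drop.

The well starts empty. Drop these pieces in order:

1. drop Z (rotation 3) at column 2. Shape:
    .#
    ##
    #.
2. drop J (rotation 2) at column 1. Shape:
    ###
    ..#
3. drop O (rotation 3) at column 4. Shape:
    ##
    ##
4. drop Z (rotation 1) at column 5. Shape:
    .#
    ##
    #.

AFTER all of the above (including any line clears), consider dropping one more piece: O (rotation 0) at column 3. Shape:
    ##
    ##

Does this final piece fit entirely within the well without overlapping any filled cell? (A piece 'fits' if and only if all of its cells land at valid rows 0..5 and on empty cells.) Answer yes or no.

Answer: no

Derivation:
Drop 1: Z rot3 at col 2 lands with bottom-row=0; cleared 0 line(s) (total 0); column heights now [0 0 2 3 0 0 0], max=3
Drop 2: J rot2 at col 1 lands with bottom-row=3; cleared 0 line(s) (total 0); column heights now [0 5 5 5 0 0 0], max=5
Drop 3: O rot3 at col 4 lands with bottom-row=0; cleared 0 line(s) (total 0); column heights now [0 5 5 5 2 2 0], max=5
Drop 4: Z rot1 at col 5 lands with bottom-row=2; cleared 0 line(s) (total 0); column heights now [0 5 5 5 2 4 5], max=5
Test piece O rot0 at col 3 (width 2): heights before test = [0 5 5 5 2 4 5]; fits = False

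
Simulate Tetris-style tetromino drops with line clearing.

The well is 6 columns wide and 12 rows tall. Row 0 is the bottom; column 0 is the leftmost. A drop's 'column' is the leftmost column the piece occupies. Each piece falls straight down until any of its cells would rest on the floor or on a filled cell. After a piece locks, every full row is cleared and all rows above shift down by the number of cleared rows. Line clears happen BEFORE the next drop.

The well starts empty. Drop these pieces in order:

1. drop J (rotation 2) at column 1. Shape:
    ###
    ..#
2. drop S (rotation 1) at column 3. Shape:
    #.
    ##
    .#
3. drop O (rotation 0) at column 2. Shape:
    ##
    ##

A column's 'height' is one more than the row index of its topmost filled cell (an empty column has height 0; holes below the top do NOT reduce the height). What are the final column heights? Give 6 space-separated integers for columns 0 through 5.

Answer: 0 2 6 6 3 0

Derivation:
Drop 1: J rot2 at col 1 lands with bottom-row=0; cleared 0 line(s) (total 0); column heights now [0 2 2 2 0 0], max=2
Drop 2: S rot1 at col 3 lands with bottom-row=1; cleared 0 line(s) (total 0); column heights now [0 2 2 4 3 0], max=4
Drop 3: O rot0 at col 2 lands with bottom-row=4; cleared 0 line(s) (total 0); column heights now [0 2 6 6 3 0], max=6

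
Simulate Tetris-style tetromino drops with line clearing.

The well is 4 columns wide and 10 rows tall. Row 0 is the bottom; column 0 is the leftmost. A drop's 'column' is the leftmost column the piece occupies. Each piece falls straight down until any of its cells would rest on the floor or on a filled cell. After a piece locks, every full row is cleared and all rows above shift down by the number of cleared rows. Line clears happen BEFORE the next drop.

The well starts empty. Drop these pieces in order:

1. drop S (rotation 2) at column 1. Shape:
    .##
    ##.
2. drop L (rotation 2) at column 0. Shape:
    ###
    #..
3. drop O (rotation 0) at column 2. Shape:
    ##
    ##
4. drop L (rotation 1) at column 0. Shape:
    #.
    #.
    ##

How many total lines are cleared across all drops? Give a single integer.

Answer: 1

Derivation:
Drop 1: S rot2 at col 1 lands with bottom-row=0; cleared 0 line(s) (total 0); column heights now [0 1 2 2], max=2
Drop 2: L rot2 at col 0 lands with bottom-row=1; cleared 0 line(s) (total 0); column heights now [3 3 3 2], max=3
Drop 3: O rot0 at col 2 lands with bottom-row=3; cleared 0 line(s) (total 0); column heights now [3 3 5 5], max=5
Drop 4: L rot1 at col 0 lands with bottom-row=3; cleared 1 line(s) (total 1); column heights now [5 3 4 4], max=5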